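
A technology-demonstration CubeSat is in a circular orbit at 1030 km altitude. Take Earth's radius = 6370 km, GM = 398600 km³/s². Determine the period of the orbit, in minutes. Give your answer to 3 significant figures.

106 min

Semi-major axis a = 6370 + 1030 = 7400 km. Period T = 2π√(a³/μ) = 2π√(7400³/398600) = 6335.2 s = 105.59 min.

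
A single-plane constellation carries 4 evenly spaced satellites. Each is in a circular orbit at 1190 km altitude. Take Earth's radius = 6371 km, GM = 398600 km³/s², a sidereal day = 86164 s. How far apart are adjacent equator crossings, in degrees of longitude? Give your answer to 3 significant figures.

6.83°

Semi-major axis a = 6371 + 1190 = 7561 km. Period T = 2π√(a³/μ) = 2π√(7561³/398600) = 6543.0 s = 109.05 min.
Single-satellite node shift = (6543.0/86164) × 360° = 27.34°.
With 4 satellites evenly phased, successive equator crossings are 27.34/4 = 6.834° apart.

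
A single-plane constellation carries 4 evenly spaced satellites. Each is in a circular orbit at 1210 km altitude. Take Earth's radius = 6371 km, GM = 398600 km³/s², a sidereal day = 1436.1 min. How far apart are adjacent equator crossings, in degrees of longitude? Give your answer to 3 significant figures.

6.86°

Semi-major axis a = 6371 + 1210 = 7581 km. Period T = 2π√(a³/μ) = 2π√(7581³/398600) = 6569.0 s = 109.48 min.
Single-satellite node shift = (6569.0/86166) × 360° = 27.45°.
With 4 satellites evenly phased, successive equator crossings are 27.45/4 = 6.861° apart.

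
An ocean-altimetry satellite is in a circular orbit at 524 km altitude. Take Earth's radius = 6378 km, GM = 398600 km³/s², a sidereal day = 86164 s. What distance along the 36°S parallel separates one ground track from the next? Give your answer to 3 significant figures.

Semi-major axis a = 6378 + 524 = 6902 km. Period T = 2π√(a³/μ) = 2π√(6902³/398600) = 5706.6 s = 95.11 min.
Node shift per orbit = (5706.6/86164) × 360° = 23.84°.
Equatorial spacing = 23.84 × 111.3 km/° = 2654 km.
At 36° latitude, spacing = 2654 × cos(36°) = 2147 km.

2150 km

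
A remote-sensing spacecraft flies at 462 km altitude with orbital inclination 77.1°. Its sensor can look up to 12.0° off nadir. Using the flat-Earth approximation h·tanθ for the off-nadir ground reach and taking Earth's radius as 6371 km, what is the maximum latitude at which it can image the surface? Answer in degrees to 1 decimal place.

For a prograde orbit the ground track reaches latitude ±i = ±77.1°.
Sensor half-swath on the ground ≈ 462·tan(12.0°) = 98 km = 0.88° of latitude.
Maximum observable latitude ≈ 77.1 + 0.88 = 78.0°.

78.0°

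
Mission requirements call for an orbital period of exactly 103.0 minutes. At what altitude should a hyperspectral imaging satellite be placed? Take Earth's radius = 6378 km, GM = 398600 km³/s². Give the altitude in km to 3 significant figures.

901 km

T = 103.0 min = 6180.0 s.
From T = 2π√(a³/μ): a = (μ T²/4π²)^(1/3) = (398600 × 6180.0² / 4π²)^(1/3) = 7279 km.
Altitude h = a − R = 7279 − 6378 = 901 km.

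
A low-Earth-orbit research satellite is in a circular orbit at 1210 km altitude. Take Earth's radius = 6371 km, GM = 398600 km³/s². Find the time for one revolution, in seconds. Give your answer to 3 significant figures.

Semi-major axis a = 6371 + 1210 = 7581 km. Period T = 2π√(a³/μ) = 2π√(7581³/398600) = 6569.0 s = 109.48 min.

6570 seconds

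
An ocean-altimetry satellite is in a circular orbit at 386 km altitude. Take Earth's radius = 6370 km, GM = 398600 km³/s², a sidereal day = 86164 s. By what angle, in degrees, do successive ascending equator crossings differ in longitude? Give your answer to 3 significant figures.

23.1°

Semi-major axis a = 6370 + 386 = 6756 km. Period T = 2π√(a³/μ) = 2π√(6756³/398600) = 5526.4 s = 92.11 min.
During one orbit Earth rotates (5526.4 / 86164) × 360° = 23.09°.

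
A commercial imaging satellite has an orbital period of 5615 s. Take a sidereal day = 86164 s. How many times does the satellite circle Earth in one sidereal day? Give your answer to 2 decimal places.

Orbits per sidereal day = 86164 / 5615.0 = 15.345.

15.35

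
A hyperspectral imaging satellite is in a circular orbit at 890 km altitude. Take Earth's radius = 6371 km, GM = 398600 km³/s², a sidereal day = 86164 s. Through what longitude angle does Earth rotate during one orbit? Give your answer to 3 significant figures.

Semi-major axis a = 6371 + 890 = 7261 km. Period T = 2π√(a³/μ) = 2π√(7261³/398600) = 6157.5 s = 102.63 min.
During one orbit Earth rotates (6157.5 / 86164) × 360° = 25.73°.

25.7°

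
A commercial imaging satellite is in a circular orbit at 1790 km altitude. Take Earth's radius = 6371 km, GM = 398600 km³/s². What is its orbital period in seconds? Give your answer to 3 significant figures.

Semi-major axis a = 6371 + 1790 = 8161 km. Period T = 2π√(a³/μ) = 2π√(8161³/398600) = 7337.1 s = 122.29 min.

7340 seconds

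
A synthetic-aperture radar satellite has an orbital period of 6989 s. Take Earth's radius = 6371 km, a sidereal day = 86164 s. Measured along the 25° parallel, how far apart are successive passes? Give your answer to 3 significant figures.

Node shift per orbit = (6989.0/86164) × 360° = 29.20°.
Equatorial spacing = 29.20 × 111.2 km/° = 3247 km.
At 25° latitude, spacing = 3247 × cos(25°) = 2943 km.

2940 km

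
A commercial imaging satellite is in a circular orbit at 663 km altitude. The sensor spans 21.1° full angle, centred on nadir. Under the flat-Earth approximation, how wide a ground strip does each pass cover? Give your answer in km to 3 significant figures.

247 km

Half-angle = 21.1°/2 = 10.55°.
Swath width ≈ 2h·tan(θ/2) = 2 × 663 × tan(10.55°) = 247.0 km.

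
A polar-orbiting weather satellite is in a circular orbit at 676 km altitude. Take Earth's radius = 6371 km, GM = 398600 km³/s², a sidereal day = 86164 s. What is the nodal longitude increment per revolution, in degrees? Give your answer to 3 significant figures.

24.6°

Semi-major axis a = 6371 + 676 = 7047 km. Period T = 2π√(a³/μ) = 2π√(7047³/398600) = 5887.3 s = 98.12 min.
During one orbit Earth rotates (5887.3 / 86164) × 360° = 24.60°.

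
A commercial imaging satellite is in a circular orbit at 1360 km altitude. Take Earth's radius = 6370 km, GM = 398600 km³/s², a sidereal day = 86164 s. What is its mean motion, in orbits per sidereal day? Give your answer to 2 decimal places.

12.74

Semi-major axis a = 6370 + 1360 = 7730 km. Period T = 2π√(a³/μ) = 2π√(7730³/398600) = 6763.6 s = 112.73 min.
Orbits per sidereal day = 86164 / 6763.6 = 12.739.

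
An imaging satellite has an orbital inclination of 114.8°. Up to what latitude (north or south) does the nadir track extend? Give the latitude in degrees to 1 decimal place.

65.2°

Retrograde orbit: the ground track reaches ±(180° − i) = ±(180 − 114.8) = ±65.2°.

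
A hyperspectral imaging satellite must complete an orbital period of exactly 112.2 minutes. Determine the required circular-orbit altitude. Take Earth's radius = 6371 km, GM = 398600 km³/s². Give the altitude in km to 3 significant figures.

1330 km

T = 112.2 min = 6732.0 s.
From T = 2π√(a³/μ): a = (μ T²/4π²)^(1/3) = (398600 × 6732.0² / 4π²)^(1/3) = 7706 km.
Altitude h = a − R = 7706 − 6371 = 1335 km.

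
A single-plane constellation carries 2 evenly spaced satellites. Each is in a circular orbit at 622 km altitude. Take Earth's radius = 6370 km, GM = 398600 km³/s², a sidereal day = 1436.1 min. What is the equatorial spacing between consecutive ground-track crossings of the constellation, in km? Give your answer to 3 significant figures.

Semi-major axis a = 6370 + 622 = 6992 km. Period T = 2π√(a³/μ) = 2π√(6992³/398600) = 5818.5 s = 96.98 min.
Single-satellite node shift = (5818.5/86166) × 360° = 24.31°.
With 2 satellites evenly phased, successive equator crossings are 24.31/2 = 12.155° apart.
That is 12.155 × 111.2 = 1351 km at the equator.

1350 km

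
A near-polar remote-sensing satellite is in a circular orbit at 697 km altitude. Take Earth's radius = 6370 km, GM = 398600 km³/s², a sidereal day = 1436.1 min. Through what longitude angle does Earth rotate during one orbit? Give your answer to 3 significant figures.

24.7°

Semi-major axis a = 6370 + 697 = 7067 km. Period T = 2π√(a³/μ) = 2π√(7067³/398600) = 5912.4 s = 98.54 min.
During one orbit Earth rotates (5912.4 / 86166) × 360° = 24.70°.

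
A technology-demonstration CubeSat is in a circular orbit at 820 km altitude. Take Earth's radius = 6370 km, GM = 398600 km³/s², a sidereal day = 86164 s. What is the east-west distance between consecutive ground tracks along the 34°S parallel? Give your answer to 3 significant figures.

Semi-major axis a = 6370 + 820 = 7190 km. Period T = 2π√(a³/μ) = 2π√(7190³/398600) = 6067.4 s = 101.12 min.
Node shift per orbit = (6067.4/86164) × 360° = 25.35°.
Equatorial spacing = 25.35 × 111.2 km/° = 2818 km.
At 34° latitude, spacing = 2818 × cos(34°) = 2337 km.

2340 km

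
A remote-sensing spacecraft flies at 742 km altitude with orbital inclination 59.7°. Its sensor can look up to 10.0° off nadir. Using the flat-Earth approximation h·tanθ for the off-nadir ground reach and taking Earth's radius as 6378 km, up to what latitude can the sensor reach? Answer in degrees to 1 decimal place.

For a prograde orbit the ground track reaches latitude ±i = ±59.7°.
Sensor half-swath on the ground ≈ 742·tan(10.0°) = 131 km = 1.18° of latitude.
Maximum observable latitude ≈ 59.7 + 1.18 = 60.9°.

60.9°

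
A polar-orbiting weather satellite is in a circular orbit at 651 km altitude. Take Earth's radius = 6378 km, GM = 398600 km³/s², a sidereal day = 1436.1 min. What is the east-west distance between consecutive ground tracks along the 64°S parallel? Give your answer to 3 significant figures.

1200 km

Semi-major axis a = 6378 + 651 = 7029 km. Period T = 2π√(a³/μ) = 2π√(7029³/398600) = 5864.8 s = 97.75 min.
Node shift per orbit = (5864.8/86166) × 360° = 24.50°.
Equatorial spacing = 24.50 × 111.3 km/° = 2728 km.
At 64° latitude, spacing = 2728 × cos(64°) = 1196 km.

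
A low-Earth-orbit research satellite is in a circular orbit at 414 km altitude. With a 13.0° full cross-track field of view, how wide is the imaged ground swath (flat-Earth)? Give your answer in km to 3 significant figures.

Half-angle = 13.0°/2 = 6.5°.
Swath width ≈ 2h·tan(θ/2) = 2 × 414 × tan(6.5°) = 94.3 km.

94.3 km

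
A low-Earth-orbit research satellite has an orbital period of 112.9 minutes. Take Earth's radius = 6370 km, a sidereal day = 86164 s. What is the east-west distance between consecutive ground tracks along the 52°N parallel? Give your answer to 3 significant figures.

T = 112.9 min = 6774.0 s.
Node shift per orbit = (6774.0/86164) × 360° = 28.30°.
Equatorial spacing = 28.30 × 111.2 km/° = 3147 km.
At 52° latitude, spacing = 3147 × cos(52°) = 1937 km.

1940 km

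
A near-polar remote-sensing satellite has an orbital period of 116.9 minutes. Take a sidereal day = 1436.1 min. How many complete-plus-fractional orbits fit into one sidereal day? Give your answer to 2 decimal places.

T = 116.9 min = 7014.0 s.
Orbits per sidereal day = 86166 / 7014.0 = 12.285.

12.28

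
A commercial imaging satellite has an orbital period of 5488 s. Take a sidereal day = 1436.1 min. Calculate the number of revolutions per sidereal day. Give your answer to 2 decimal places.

Orbits per sidereal day = 86166 / 5488.0 = 15.701.

15.70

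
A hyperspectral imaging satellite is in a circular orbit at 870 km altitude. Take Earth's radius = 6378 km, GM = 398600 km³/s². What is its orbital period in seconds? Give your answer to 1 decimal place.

6141.0 seconds

Semi-major axis a = 6378 + 870 = 7248 km. Period T = 2π√(a³/μ) = 2π√(7248³/398600) = 6141.0 s = 102.35 min.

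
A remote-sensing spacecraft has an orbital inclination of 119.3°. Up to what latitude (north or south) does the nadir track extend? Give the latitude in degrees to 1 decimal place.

Retrograde orbit: the ground track reaches ±(180° − i) = ±(180 − 119.3) = ±60.7°.

60.7°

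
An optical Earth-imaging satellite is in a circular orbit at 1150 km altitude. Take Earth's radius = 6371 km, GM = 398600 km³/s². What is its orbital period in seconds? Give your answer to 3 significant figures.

6490 seconds

Semi-major axis a = 6371 + 1150 = 7521 km. Period T = 2π√(a³/μ) = 2π√(7521³/398600) = 6491.2 s = 108.19 min.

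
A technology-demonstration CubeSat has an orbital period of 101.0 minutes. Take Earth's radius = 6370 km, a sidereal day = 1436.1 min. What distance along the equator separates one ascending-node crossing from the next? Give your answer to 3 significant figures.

2810 km

T = 101.0 min = 6060.0 s.
During one orbit Earth rotates (6060.0 / 86166) × 360° = 25.32°.
At the equator that is 25.32° × (2π·6370/360) km/° = 25.32 × 111.2 = 2815 km.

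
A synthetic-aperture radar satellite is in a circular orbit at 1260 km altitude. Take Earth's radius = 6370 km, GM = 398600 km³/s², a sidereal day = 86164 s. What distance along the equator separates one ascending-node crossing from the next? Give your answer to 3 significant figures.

Semi-major axis a = 6370 + 1260 = 7630 km. Period T = 2π√(a³/μ) = 2π√(7630³/398600) = 6632.8 s = 110.55 min.
During one orbit Earth rotates (6632.8 / 86164) × 360° = 27.71°.
At the equator that is 27.71° × (2π·6370/360) km/° = 27.71 × 111.2 = 3081 km.

3080 km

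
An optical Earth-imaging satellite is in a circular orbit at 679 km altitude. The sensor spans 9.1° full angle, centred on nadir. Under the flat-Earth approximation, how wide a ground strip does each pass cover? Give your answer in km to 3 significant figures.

Half-angle = 9.1°/2 = 4.55°.
Swath width ≈ 2h·tan(θ/2) = 2 × 679 × tan(4.55°) = 108.1 km.

108 km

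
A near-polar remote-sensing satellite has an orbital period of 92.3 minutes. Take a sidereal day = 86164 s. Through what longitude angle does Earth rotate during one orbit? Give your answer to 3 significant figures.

23.1°

T = 92.3 min = 5538.0 s.
During one orbit Earth rotates (5538.0 / 86164) × 360° = 23.14°.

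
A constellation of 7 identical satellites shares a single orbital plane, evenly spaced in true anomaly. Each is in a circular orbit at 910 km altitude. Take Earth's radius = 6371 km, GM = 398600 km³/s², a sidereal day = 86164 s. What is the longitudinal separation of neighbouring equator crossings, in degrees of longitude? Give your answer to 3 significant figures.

3.69°

Semi-major axis a = 6371 + 910 = 7281 km. Period T = 2π√(a³/μ) = 2π√(7281³/398600) = 6183.0 s = 103.05 min.
Single-satellite node shift = (6183.0/86164) × 360° = 25.83°.
With 7 satellites evenly phased, successive equator crossings are 25.83/7 = 3.690° apart.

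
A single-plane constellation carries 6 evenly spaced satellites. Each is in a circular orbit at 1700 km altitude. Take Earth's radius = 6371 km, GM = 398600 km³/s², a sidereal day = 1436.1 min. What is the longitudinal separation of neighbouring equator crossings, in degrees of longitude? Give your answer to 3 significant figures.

5.02°

Semi-major axis a = 6371 + 1700 = 8071 km. Period T = 2π√(a³/μ) = 2π√(8071³/398600) = 7216.1 s = 120.27 min.
Single-satellite node shift = (7216.1/86166) × 360° = 30.15°.
With 6 satellites evenly phased, successive equator crossings are 30.15/6 = 5.025° apart.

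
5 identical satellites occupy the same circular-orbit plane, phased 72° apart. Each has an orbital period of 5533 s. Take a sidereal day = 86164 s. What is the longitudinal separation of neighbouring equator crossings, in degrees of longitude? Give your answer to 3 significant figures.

Single-satellite node shift = (5533.0/86164) × 360° = 23.12°.
With 5 satellites evenly phased, successive equator crossings are 23.12/5 = 4.623° apart.

4.62°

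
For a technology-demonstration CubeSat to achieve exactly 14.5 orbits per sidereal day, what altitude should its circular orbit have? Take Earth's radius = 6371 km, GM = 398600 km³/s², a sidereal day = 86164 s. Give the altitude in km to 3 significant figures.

720 km

Required period T = 86164 / 14.5 = 5942.3 s.
From T = 2π√(a³/μ): a = (μ T²/4π²)^(1/3) = (398600 × 5942.3² / 4π²)^(1/3) = 7091 km.
Altitude h = a − R = 7091 − 6371 = 720 km.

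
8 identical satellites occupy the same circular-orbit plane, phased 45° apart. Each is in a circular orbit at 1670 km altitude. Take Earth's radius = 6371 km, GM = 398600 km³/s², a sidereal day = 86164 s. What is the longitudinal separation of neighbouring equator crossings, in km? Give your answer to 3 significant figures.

417 km

Semi-major axis a = 6371 + 1670 = 8041 km. Period T = 2π√(a³/μ) = 2π√(8041³/398600) = 7175.9 s = 119.60 min.
Single-satellite node shift = (7175.9/86164) × 360° = 29.98°.
With 8 satellites evenly phased, successive equator crossings are 29.98/8 = 3.748° apart.
That is 3.748 × 111.2 = 417 km at the equator.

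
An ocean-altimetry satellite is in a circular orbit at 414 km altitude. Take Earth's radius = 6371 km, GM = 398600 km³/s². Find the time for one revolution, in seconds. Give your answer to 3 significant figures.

5560 seconds

Semi-major axis a = 6371 + 414 = 6785 km. Period T = 2π√(a³/μ) = 2π√(6785³/398600) = 5562.1 s = 92.70 min.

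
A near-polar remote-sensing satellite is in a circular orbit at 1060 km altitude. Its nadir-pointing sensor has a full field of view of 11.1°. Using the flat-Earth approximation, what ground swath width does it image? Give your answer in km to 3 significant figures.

Half-angle = 11.1°/2 = 5.55°.
Swath width ≈ 2h·tan(θ/2) = 2 × 1060 × tan(5.55°) = 206.0 km.

206 km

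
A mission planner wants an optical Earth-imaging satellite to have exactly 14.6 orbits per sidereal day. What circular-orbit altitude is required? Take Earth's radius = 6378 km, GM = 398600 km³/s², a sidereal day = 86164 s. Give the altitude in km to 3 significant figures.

Required period T = 86164 / 14.6 = 5901.6 s.
From T = 2π√(a³/μ): a = (μ T²/4π²)^(1/3) = (398600 × 5901.6² / 4π²)^(1/3) = 7058 km.
Altitude h = a − R = 7058 − 6378 = 680 km.

680 km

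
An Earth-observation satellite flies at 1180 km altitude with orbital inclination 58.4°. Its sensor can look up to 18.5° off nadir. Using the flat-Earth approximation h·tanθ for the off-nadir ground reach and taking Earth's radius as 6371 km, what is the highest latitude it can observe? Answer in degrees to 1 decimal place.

62.0°

For a prograde orbit the ground track reaches latitude ±i = ±58.4°.
Sensor half-swath on the ground ≈ 1180·tan(18.5°) = 395 km = 3.55° of latitude.
Maximum observable latitude ≈ 58.4 + 3.55 = 62.0°.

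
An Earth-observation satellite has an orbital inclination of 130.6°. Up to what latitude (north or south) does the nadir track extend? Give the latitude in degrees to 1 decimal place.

49.4°

Retrograde orbit: the ground track reaches ±(180° − i) = ±(180 − 130.6) = ±49.4°.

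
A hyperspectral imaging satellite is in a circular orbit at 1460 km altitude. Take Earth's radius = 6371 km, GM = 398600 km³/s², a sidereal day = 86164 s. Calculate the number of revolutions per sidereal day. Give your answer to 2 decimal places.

Semi-major axis a = 6371 + 1460 = 7831 km. Period T = 2π√(a³/μ) = 2π√(7831³/398600) = 6896.6 s = 114.94 min.
Orbits per sidereal day = 86164 / 6896.6 = 12.494.

12.49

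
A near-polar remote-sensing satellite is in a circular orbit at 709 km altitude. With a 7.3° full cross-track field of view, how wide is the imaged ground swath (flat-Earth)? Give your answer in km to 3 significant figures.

Half-angle = 7.3°/2 = 3.65°.
Swath width ≈ 2h·tan(θ/2) = 2 × 709 × tan(3.65°) = 90.5 km.

90.5 km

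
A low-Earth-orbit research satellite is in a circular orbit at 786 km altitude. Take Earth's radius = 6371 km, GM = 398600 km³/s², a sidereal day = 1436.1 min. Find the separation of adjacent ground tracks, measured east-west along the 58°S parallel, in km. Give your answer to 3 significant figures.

1480 km

Semi-major axis a = 6371 + 786 = 7157 km. Period T = 2π√(a³/μ) = 2π√(7157³/398600) = 6025.7 s = 100.43 min.
Node shift per orbit = (6025.7/86166) × 360° = 25.18°.
Equatorial spacing = 25.18 × 111.2 km/° = 2799 km.
At 58° latitude, spacing = 2799 × cos(58°) = 1483 km.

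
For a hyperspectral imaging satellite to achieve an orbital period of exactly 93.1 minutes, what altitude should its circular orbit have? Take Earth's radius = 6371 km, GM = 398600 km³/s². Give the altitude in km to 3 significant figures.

433 km

T = 93.1 min = 5586.0 s.
From T = 2π√(a³/μ): a = (μ T²/4π²)^(1/3) = (398600 × 5586.0² / 4π²)^(1/3) = 6804 km.
Altitude h = a − R = 6804 − 6371 = 433 km.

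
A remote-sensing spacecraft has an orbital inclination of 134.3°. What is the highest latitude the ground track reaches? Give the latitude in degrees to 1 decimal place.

Retrograde orbit: the ground track reaches ±(180° − i) = ±(180 − 134.3) = ±45.7°.

45.7°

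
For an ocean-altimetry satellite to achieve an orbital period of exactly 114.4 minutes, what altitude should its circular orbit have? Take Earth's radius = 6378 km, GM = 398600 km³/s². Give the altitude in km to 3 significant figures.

T = 114.4 min = 6864.0 s.
From T = 2π√(a³/μ): a = (μ T²/4π²)^(1/3) = (398600 × 6864.0² / 4π²)^(1/3) = 7806 km.
Altitude h = a − R = 7806 − 6378 = 1428 km.

1430 km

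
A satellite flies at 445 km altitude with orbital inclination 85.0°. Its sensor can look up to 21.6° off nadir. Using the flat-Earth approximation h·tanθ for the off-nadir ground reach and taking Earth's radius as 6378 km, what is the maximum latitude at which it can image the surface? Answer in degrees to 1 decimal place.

86.6°

For a prograde orbit the ground track reaches latitude ±i = ±85.0°.
Sensor half-swath on the ground ≈ 445·tan(21.6°) = 176 km = 1.58° of latitude.
Maximum observable latitude ≈ 85.0 + 1.58 = 86.6°.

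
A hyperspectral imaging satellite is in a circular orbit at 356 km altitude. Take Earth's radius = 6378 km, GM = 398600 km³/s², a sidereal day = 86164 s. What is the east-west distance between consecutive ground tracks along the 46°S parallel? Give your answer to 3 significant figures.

1780 km

Semi-major axis a = 6378 + 356 = 6734 km. Period T = 2π√(a³/μ) = 2π√(6734³/398600) = 5499.5 s = 91.66 min.
Node shift per orbit = (5499.5/86164) × 360° = 22.98°.
Equatorial spacing = 22.98 × 111.3 km/° = 2558 km.
At 46° latitude, spacing = 2558 × cos(46°) = 1777 km.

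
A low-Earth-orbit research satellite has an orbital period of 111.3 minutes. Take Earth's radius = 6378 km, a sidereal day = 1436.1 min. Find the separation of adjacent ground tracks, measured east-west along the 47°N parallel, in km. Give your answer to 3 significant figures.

2120 km

T = 111.3 min = 6678.0 s.
Node shift per orbit = (6678.0/86166) × 360° = 27.90°.
Equatorial spacing = 27.90 × 111.3 km/° = 3106 km.
At 47° latitude, spacing = 3106 × cos(47°) = 2118 km.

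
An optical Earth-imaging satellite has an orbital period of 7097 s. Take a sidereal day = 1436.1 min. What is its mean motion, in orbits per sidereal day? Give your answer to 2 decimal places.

12.14

Orbits per sidereal day = 86166 / 7097.0 = 12.141.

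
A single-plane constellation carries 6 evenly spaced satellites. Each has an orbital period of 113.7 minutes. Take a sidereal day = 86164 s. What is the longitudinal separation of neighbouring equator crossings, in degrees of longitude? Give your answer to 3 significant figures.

T = 113.7 min = 6822.0 s.
Single-satellite node shift = (6822.0/86164) × 360° = 28.50°.
With 6 satellites evenly phased, successive equator crossings are 28.50/6 = 4.750° apart.

4.75°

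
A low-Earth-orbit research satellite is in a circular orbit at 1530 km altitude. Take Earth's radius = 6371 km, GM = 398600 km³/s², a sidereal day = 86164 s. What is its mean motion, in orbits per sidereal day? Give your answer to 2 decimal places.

12.33

Semi-major axis a = 6371 + 1530 = 7901 km. Period T = 2π√(a³/μ) = 2π√(7901³/398600) = 6989.3 s = 116.49 min.
Orbits per sidereal day = 86164 / 6989.3 = 12.328.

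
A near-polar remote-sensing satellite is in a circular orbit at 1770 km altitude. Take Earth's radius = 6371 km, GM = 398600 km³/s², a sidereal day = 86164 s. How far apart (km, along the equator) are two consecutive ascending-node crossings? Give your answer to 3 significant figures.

3400 km

Semi-major axis a = 6371 + 1770 = 8141 km. Period T = 2π√(a³/μ) = 2π√(8141³/398600) = 7310.2 s = 121.84 min.
During one orbit Earth rotates (7310.2 / 86164) × 360° = 30.54°.
At the equator that is 30.54° × (2π·6371/360) km/° = 30.54 × 111.2 = 3396 km.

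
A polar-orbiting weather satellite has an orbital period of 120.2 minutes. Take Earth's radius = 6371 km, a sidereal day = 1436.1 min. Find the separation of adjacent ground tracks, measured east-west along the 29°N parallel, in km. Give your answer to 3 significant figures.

2930 km

T = 120.2 min = 7212.0 s.
Node shift per orbit = (7212.0/86166) × 360° = 30.13°.
Equatorial spacing = 30.13 × 111.2 km/° = 3350 km.
At 29° latitude, spacing = 3350 × cos(29°) = 2930 km.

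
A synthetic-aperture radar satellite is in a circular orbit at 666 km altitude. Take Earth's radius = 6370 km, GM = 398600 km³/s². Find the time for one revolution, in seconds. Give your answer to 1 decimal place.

Semi-major axis a = 6370 + 666 = 7036 km. Period T = 2π√(a³/μ) = 2π√(7036³/398600) = 5873.5 s = 97.89 min.

5873.5 seconds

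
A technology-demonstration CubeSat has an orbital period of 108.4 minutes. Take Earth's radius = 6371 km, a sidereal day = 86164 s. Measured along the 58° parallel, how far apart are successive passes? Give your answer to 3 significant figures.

1600 km

T = 108.4 min = 6504.0 s.
Node shift per orbit = (6504.0/86164) × 360° = 27.17°.
Equatorial spacing = 27.17 × 111.2 km/° = 3022 km.
At 58° latitude, spacing = 3022 × cos(58°) = 1601 km.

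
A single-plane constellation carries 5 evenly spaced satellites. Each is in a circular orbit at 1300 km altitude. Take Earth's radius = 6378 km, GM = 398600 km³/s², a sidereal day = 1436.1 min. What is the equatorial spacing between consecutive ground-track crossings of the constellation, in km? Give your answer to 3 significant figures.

623 km

Semi-major axis a = 6378 + 1300 = 7678 km. Period T = 2π√(a³/μ) = 2π√(7678³/398600) = 6695.5 s = 111.59 min.
Single-satellite node shift = (6695.5/86166) × 360° = 27.97°.
With 5 satellites evenly phased, successive equator crossings are 27.97/5 = 5.595° apart.
That is 5.595 × 111.3 = 623 km at the equator.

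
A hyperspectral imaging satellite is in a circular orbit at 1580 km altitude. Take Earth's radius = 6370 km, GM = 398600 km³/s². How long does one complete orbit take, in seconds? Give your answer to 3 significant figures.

Semi-major axis a = 6370 + 1580 = 7950 km. Period T = 2π√(a³/μ) = 2π√(7950³/398600) = 7054.4 s = 117.57 min.

7050 seconds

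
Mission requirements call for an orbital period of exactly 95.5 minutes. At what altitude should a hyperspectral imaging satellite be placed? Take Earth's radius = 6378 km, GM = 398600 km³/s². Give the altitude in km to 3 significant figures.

T = 95.5 min = 5730.0 s.
From T = 2π√(a³/μ): a = (μ T²/4π²)^(1/3) = (398600 × 5730.0² / 4π²)^(1/3) = 6921 km.
Altitude h = a − R = 6921 − 6378 = 543 km.

543 km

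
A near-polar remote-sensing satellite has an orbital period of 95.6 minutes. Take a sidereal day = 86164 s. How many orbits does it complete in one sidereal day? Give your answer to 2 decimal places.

T = 95.6 min = 5736.0 s.
Orbits per sidereal day = 86164 / 5736.0 = 15.022.

15.02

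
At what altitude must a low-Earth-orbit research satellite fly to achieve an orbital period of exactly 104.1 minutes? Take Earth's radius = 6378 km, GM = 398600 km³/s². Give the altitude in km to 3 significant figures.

952 km

T = 104.1 min = 6246.0 s.
From T = 2π√(a³/μ): a = (μ T²/4π²)^(1/3) = (398600 × 6246.0² / 4π²)^(1/3) = 7330 km.
Altitude h = a − R = 7330 − 6378 = 952 km.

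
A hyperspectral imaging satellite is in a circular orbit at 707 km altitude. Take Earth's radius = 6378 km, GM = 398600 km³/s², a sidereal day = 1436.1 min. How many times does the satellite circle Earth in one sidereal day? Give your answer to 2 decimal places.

Semi-major axis a = 6378 + 707 = 7085 km. Period T = 2π√(a³/μ) = 2π√(7085³/398600) = 5935.0 s = 98.92 min.
Orbits per sidereal day = 86166 / 5935.0 = 14.518.

14.52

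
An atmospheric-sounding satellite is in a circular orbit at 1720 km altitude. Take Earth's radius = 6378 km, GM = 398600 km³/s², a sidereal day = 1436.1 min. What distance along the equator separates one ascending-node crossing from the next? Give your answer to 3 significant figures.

Semi-major axis a = 6378 + 1720 = 8098 km. Period T = 2π√(a³/μ) = 2π√(8098³/398600) = 7252.3 s = 120.87 min.
During one orbit Earth rotates (7252.3 / 86166) × 360° = 30.30°.
At the equator that is 30.30° × (2π·6378/360) km/° = 30.30 × 111.3 = 3373 km.

3370 km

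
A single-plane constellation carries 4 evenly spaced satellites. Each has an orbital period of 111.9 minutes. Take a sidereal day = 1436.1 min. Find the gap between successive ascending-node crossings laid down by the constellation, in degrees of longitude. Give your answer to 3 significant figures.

T = 111.9 min = 6714.0 s.
Single-satellite node shift = (6714.0/86166) × 360° = 28.05°.
With 4 satellites evenly phased, successive equator crossings are 28.05/4 = 7.013° apart.

7.01°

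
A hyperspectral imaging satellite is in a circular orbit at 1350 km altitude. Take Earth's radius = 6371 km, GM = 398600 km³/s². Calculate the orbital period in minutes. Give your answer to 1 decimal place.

Semi-major axis a = 6371 + 1350 = 7721 km. Period T = 2π√(a³/μ) = 2π√(7721³/398600) = 6751.8 s = 112.53 min.

112.5 min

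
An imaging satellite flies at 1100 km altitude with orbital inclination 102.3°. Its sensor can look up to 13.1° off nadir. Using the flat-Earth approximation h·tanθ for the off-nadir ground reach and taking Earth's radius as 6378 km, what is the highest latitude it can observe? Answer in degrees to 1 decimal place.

Retrograde orbit: the ground track reaches ±(180° − i) = ±(180 − 102.3) = ±77.7°.
Sensor half-swath on the ground ≈ 1100·tan(13.1°) = 256 km = 2.30° of latitude.
Maximum observable latitude ≈ 77.7 + 2.30 = 80.0°.

80.0°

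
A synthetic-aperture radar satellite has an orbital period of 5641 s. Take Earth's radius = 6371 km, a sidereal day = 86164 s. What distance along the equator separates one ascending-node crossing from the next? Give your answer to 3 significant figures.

During one orbit Earth rotates (5641.0 / 86164) × 360° = 23.57°.
At the equator that is 23.57° × (2π·6371/360) km/° = 23.57 × 111.2 = 2621 km.

2620 km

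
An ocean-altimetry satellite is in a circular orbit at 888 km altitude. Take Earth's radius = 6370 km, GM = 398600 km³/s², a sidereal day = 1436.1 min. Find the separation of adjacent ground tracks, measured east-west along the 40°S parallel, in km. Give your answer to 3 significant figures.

Semi-major axis a = 6370 + 888 = 7258 km. Period T = 2π√(a³/μ) = 2π√(7258³/398600) = 6153.7 s = 102.56 min.
Node shift per orbit = (6153.7/86166) × 360° = 25.71°.
Equatorial spacing = 25.71 × 111.2 km/° = 2858 km.
At 40° latitude, spacing = 2858 × cos(40°) = 2190 km.

2190 km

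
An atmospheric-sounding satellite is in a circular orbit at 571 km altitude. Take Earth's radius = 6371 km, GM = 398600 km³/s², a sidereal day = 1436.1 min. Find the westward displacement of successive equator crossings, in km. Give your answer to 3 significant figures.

Semi-major axis a = 6371 + 571 = 6942 km. Period T = 2π√(a³/μ) = 2π√(6942³/398600) = 5756.2 s = 95.94 min.
During one orbit Earth rotates (5756.2 / 86166) × 360° = 24.05°.
At the equator that is 24.05° × (2π·6371/360) km/° = 24.05 × 111.2 = 2674 km.

2670 km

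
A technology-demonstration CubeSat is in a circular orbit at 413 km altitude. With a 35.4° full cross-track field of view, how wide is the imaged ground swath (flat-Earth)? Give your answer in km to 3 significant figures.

Half-angle = 35.4°/2 = 17.7°.
Swath width ≈ 2h·tan(θ/2) = 2 × 413 × tan(17.7°) = 263.6 km.

264 km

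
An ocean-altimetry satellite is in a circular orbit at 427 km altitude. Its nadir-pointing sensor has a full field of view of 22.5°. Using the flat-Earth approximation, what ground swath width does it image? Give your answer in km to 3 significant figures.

Half-angle = 22.5°/2 = 11.25°.
Swath width ≈ 2h·tan(θ/2) = 2 × 427 × tan(11.25°) = 169.9 km.

170 km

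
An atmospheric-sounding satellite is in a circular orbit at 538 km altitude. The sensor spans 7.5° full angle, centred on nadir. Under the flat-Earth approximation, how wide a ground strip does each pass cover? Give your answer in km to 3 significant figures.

Half-angle = 7.5°/2 = 3.75°.
Swath width ≈ 2h·tan(θ/2) = 2 × 538 × tan(3.75°) = 70.5 km.

70.5 km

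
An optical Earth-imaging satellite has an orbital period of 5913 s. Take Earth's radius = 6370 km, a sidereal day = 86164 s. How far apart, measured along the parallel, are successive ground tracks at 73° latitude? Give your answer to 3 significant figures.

803 km

Node shift per orbit = (5913.0/86164) × 360° = 24.70°.
Equatorial spacing = 24.70 × 111.2 km/° = 2747 km.
At 73° latitude, spacing = 2747 × cos(73°) = 803 km.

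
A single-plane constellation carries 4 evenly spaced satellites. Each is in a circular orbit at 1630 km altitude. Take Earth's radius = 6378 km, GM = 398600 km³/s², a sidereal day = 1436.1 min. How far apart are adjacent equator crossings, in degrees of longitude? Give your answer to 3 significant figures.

7.45°

Semi-major axis a = 6378 + 1630 = 8008 km. Period T = 2π√(a³/μ) = 2π√(8008³/398600) = 7131.8 s = 118.86 min.
Single-satellite node shift = (7131.8/86166) × 360° = 29.80°.
With 4 satellites evenly phased, successive equator crossings are 29.80/4 = 7.449° apart.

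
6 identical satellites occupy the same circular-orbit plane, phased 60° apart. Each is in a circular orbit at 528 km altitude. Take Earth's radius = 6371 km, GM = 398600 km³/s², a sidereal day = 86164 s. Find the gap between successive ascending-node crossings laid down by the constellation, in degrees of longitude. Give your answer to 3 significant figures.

Semi-major axis a = 6371 + 528 = 6899 km. Period T = 2π√(a³/μ) = 2π√(6899³/398600) = 5702.8 s = 95.05 min.
Single-satellite node shift = (5702.8/86164) × 360° = 23.83°.
With 6 satellites evenly phased, successive equator crossings are 23.83/6 = 3.971° apart.

3.97°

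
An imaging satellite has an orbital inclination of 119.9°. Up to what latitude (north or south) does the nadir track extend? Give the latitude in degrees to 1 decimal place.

Retrograde orbit: the ground track reaches ±(180° − i) = ±(180 − 119.9) = ±60.1°.

60.1°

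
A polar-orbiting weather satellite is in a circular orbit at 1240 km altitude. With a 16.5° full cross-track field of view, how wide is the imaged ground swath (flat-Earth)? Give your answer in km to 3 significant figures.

360 km

Half-angle = 16.5°/2 = 8.25°.
Swath width ≈ 2h·tan(θ/2) = 2 × 1240 × tan(8.25°) = 359.6 km.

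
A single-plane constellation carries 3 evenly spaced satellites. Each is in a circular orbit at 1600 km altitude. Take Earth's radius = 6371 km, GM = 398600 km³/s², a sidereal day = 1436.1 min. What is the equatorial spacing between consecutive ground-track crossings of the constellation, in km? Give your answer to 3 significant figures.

1100 km

Semi-major axis a = 6371 + 1600 = 7971 km. Period T = 2π√(a³/μ) = 2π√(7971³/398600) = 7082.4 s = 118.04 min.
Single-satellite node shift = (7082.4/86166) × 360° = 29.59°.
With 3 satellites evenly phased, successive equator crossings are 29.59/3 = 9.863° apart.
That is 9.863 × 111.2 = 1097 km at the equator.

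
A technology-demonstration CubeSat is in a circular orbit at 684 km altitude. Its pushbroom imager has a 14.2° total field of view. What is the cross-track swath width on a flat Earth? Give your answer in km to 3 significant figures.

Half-angle = 14.2°/2 = 7.1°.
Swath width ≈ 2h·tan(θ/2) = 2 × 684 × tan(7.1°) = 170.4 km.

170 km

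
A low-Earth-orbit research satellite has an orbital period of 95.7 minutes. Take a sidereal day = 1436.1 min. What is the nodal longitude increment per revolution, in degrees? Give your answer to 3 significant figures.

T = 95.7 min = 5742.0 s.
During one orbit Earth rotates (5742.0 / 86166) × 360° = 23.99°.

24.0°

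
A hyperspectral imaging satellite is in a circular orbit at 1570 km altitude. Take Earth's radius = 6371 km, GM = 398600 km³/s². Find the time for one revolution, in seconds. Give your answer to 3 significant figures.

Semi-major axis a = 6371 + 1570 = 7941 km. Period T = 2π√(a³/μ) = 2π√(7941³/398600) = 7042.5 s = 117.37 min.

7040 seconds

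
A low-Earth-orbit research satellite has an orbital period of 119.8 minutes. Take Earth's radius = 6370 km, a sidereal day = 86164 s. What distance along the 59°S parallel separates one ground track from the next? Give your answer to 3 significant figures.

1720 km

T = 119.8 min = 7188.0 s.
Node shift per orbit = (7188.0/86164) × 360° = 30.03°.
Equatorial spacing = 30.03 × 111.2 km/° = 3339 km.
At 59° latitude, spacing = 3339 × cos(59°) = 1720 km.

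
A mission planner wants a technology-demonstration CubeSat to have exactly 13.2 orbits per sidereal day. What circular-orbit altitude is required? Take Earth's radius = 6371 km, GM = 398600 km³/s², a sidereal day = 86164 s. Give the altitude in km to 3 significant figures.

1180 km

Required period T = 86164 / 13.2 = 6527.6 s.
From T = 2π√(a³/μ): a = (μ T²/4π²)^(1/3) = (398600 × 6527.6² / 4π²)^(1/3) = 7549 km.
Altitude h = a − R = 7549 − 6371 = 1178 km.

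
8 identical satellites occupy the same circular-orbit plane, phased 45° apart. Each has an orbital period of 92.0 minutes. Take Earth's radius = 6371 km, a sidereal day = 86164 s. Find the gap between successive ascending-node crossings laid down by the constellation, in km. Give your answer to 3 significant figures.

T = 92.0 min = 5520.0 s.
Single-satellite node shift = (5520.0/86164) × 360° = 23.06°.
With 8 satellites evenly phased, successive equator crossings are 23.06/8 = 2.883° apart.
That is 2.883 × 111.2 = 321 km at the equator.

321 km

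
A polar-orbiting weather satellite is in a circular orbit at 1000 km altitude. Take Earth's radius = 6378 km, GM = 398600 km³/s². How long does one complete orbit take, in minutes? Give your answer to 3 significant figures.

Semi-major axis a = 6378 + 1000 = 7378 km. Period T = 2π√(a³/μ) = 2π√(7378³/398600) = 6306.9 s = 105.12 min.

105 min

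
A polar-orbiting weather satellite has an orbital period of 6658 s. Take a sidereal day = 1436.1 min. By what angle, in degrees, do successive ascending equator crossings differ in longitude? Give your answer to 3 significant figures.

During one orbit Earth rotates (6658.0 / 86166) × 360° = 27.82°.

27.8°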